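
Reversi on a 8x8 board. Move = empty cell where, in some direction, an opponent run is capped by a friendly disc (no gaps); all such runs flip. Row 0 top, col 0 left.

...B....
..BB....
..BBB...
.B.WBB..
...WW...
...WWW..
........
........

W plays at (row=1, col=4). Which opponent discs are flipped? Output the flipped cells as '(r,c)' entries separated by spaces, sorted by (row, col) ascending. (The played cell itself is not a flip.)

Answer: (2,4) (3,4)

Derivation:
Dir NW: opp run (0,3), next=edge -> no flip
Dir N: first cell '.' (not opp) -> no flip
Dir NE: first cell '.' (not opp) -> no flip
Dir W: opp run (1,3) (1,2), next='.' -> no flip
Dir E: first cell '.' (not opp) -> no flip
Dir SW: opp run (2,3), next='.' -> no flip
Dir S: opp run (2,4) (3,4) capped by W -> flip
Dir SE: first cell '.' (not opp) -> no flip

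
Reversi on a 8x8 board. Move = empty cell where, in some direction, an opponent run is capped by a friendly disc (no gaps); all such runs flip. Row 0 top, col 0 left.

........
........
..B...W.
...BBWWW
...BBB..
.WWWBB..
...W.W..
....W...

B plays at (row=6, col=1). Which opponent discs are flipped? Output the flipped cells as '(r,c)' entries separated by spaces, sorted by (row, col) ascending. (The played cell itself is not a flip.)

Answer: (5,2)

Derivation:
Dir NW: first cell '.' (not opp) -> no flip
Dir N: opp run (5,1), next='.' -> no flip
Dir NE: opp run (5,2) capped by B -> flip
Dir W: first cell '.' (not opp) -> no flip
Dir E: first cell '.' (not opp) -> no flip
Dir SW: first cell '.' (not opp) -> no flip
Dir S: first cell '.' (not opp) -> no flip
Dir SE: first cell '.' (not opp) -> no flip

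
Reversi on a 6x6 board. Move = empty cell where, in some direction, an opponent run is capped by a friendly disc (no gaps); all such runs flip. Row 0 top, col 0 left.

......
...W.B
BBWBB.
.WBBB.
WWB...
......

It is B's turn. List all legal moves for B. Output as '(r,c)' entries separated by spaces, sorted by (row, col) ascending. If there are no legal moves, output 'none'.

(0,2): flips 1 -> legal
(0,3): flips 1 -> legal
(0,4): no bracket -> illegal
(1,1): flips 1 -> legal
(1,2): flips 1 -> legal
(1,4): no bracket -> illegal
(3,0): flips 1 -> legal
(5,0): flips 1 -> legal
(5,1): flips 2 -> legal
(5,2): no bracket -> illegal

Answer: (0,2) (0,3) (1,1) (1,2) (3,0) (5,0) (5,1)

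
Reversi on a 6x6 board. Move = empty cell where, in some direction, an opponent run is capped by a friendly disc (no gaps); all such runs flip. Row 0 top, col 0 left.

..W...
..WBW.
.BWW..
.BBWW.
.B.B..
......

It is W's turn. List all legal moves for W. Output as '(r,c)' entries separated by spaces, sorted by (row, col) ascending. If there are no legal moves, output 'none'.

Answer: (0,3) (0,4) (2,0) (2,4) (3,0) (4,0) (4,2) (5,0) (5,2) (5,3)

Derivation:
(0,3): flips 1 -> legal
(0,4): flips 1 -> legal
(1,0): no bracket -> illegal
(1,1): no bracket -> illegal
(2,0): flips 1 -> legal
(2,4): flips 1 -> legal
(3,0): flips 3 -> legal
(4,0): flips 1 -> legal
(4,2): flips 1 -> legal
(4,4): no bracket -> illegal
(5,0): flips 2 -> legal
(5,1): no bracket -> illegal
(5,2): flips 1 -> legal
(5,3): flips 1 -> legal
(5,4): no bracket -> illegal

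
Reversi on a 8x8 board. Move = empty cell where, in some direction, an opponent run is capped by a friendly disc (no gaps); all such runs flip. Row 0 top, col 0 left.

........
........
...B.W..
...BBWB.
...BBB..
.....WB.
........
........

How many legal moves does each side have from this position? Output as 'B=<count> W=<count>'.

-- B to move --
(1,4): flips 1 -> legal
(1,5): flips 2 -> legal
(1,6): flips 1 -> legal
(2,4): no bracket -> illegal
(2,6): flips 1 -> legal
(4,6): no bracket -> illegal
(5,4): flips 1 -> legal
(6,4): no bracket -> illegal
(6,5): flips 1 -> legal
(6,6): flips 1 -> legal
B mobility = 7
-- W to move --
(1,2): no bracket -> illegal
(1,3): no bracket -> illegal
(1,4): no bracket -> illegal
(2,2): flips 2 -> legal
(2,4): no bracket -> illegal
(2,6): no bracket -> illegal
(2,7): no bracket -> illegal
(3,2): flips 2 -> legal
(3,7): flips 1 -> legal
(4,2): no bracket -> illegal
(4,6): no bracket -> illegal
(4,7): flips 1 -> legal
(5,2): flips 2 -> legal
(5,3): flips 1 -> legal
(5,4): no bracket -> illegal
(5,7): flips 1 -> legal
(6,5): no bracket -> illegal
(6,6): no bracket -> illegal
(6,7): no bracket -> illegal
W mobility = 7

Answer: B=7 W=7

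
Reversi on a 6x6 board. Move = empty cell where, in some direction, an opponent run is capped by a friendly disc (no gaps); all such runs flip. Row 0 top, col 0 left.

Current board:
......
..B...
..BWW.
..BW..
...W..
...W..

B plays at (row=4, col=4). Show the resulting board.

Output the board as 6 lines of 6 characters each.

Answer: ......
..B...
..BWW.
..BB..
...WB.
...W..

Derivation:
Place B at (4,4); scan 8 dirs for brackets.
Dir NW: opp run (3,3) capped by B -> flip
Dir N: first cell '.' (not opp) -> no flip
Dir NE: first cell '.' (not opp) -> no flip
Dir W: opp run (4,3), next='.' -> no flip
Dir E: first cell '.' (not opp) -> no flip
Dir SW: opp run (5,3), next=edge -> no flip
Dir S: first cell '.' (not opp) -> no flip
Dir SE: first cell '.' (not opp) -> no flip
All flips: (3,3)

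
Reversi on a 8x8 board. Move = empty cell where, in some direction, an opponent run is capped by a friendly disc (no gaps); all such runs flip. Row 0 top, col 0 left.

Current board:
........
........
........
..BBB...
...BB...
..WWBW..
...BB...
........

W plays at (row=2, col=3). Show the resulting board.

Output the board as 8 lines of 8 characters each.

Place W at (2,3); scan 8 dirs for brackets.
Dir NW: first cell '.' (not opp) -> no flip
Dir N: first cell '.' (not opp) -> no flip
Dir NE: first cell '.' (not opp) -> no flip
Dir W: first cell '.' (not opp) -> no flip
Dir E: first cell '.' (not opp) -> no flip
Dir SW: opp run (3,2), next='.' -> no flip
Dir S: opp run (3,3) (4,3) capped by W -> flip
Dir SE: opp run (3,4), next='.' -> no flip
All flips: (3,3) (4,3)

Answer: ........
........
...W....
..BWB...
...WB...
..WWBW..
...BB...
........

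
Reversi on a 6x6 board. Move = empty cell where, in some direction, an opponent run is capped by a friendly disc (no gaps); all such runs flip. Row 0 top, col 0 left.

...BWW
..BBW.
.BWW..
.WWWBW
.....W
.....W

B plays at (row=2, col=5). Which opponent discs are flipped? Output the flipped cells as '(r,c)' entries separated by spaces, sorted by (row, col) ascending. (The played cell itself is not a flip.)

Answer: (1,4)

Derivation:
Dir NW: opp run (1,4) capped by B -> flip
Dir N: first cell '.' (not opp) -> no flip
Dir NE: edge -> no flip
Dir W: first cell '.' (not opp) -> no flip
Dir E: edge -> no flip
Dir SW: first cell 'B' (not opp) -> no flip
Dir S: opp run (3,5) (4,5) (5,5), next=edge -> no flip
Dir SE: edge -> no flip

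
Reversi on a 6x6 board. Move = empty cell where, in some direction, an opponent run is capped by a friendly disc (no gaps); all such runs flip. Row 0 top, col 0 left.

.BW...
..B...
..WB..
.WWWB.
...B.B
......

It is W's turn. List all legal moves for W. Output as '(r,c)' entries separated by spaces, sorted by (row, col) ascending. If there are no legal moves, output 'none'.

Answer: (0,0) (1,3) (1,4) (2,4) (3,5) (5,3) (5,4)

Derivation:
(0,0): flips 1 -> legal
(0,3): no bracket -> illegal
(1,0): no bracket -> illegal
(1,1): no bracket -> illegal
(1,3): flips 1 -> legal
(1,4): flips 1 -> legal
(2,1): no bracket -> illegal
(2,4): flips 1 -> legal
(2,5): no bracket -> illegal
(3,5): flips 1 -> legal
(4,2): no bracket -> illegal
(4,4): no bracket -> illegal
(5,2): no bracket -> illegal
(5,3): flips 1 -> legal
(5,4): flips 1 -> legal
(5,5): no bracket -> illegal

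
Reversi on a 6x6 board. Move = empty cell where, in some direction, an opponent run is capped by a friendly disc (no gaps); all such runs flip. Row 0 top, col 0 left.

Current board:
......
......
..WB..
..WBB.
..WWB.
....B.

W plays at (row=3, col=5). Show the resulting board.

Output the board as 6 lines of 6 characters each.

Place W at (3,5); scan 8 dirs for brackets.
Dir NW: first cell '.' (not opp) -> no flip
Dir N: first cell '.' (not opp) -> no flip
Dir NE: edge -> no flip
Dir W: opp run (3,4) (3,3) capped by W -> flip
Dir E: edge -> no flip
Dir SW: opp run (4,4), next='.' -> no flip
Dir S: first cell '.' (not opp) -> no flip
Dir SE: edge -> no flip
All flips: (3,3) (3,4)

Answer: ......
......
..WB..
..WWWW
..WWB.
....B.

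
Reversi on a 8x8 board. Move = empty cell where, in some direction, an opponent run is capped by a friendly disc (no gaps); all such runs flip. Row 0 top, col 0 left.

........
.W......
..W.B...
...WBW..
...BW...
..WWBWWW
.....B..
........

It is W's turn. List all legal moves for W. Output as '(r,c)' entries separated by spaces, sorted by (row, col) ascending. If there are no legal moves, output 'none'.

Answer: (1,3) (1,4) (1,5) (2,5) (4,2) (6,4) (7,4) (7,5)

Derivation:
(1,3): flips 1 -> legal
(1,4): flips 2 -> legal
(1,5): flips 1 -> legal
(2,3): no bracket -> illegal
(2,5): flips 2 -> legal
(3,2): no bracket -> illegal
(4,2): flips 1 -> legal
(4,5): no bracket -> illegal
(6,3): no bracket -> illegal
(6,4): flips 1 -> legal
(6,6): no bracket -> illegal
(7,4): flips 1 -> legal
(7,5): flips 1 -> legal
(7,6): no bracket -> illegal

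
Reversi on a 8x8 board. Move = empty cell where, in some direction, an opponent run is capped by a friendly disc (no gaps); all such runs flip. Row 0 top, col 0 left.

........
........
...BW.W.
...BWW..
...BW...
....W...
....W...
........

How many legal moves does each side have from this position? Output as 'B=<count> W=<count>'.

Answer: B=6 W=5

Derivation:
-- B to move --
(1,3): no bracket -> illegal
(1,4): no bracket -> illegal
(1,5): flips 1 -> legal
(1,6): no bracket -> illegal
(1,7): no bracket -> illegal
(2,5): flips 2 -> legal
(2,7): no bracket -> illegal
(3,6): flips 2 -> legal
(3,7): no bracket -> illegal
(4,5): flips 2 -> legal
(4,6): no bracket -> illegal
(5,3): no bracket -> illegal
(5,5): flips 1 -> legal
(6,3): no bracket -> illegal
(6,5): flips 1 -> legal
(7,3): no bracket -> illegal
(7,4): no bracket -> illegal
(7,5): no bracket -> illegal
B mobility = 6
-- W to move --
(1,2): flips 1 -> legal
(1,3): no bracket -> illegal
(1,4): no bracket -> illegal
(2,2): flips 2 -> legal
(3,2): flips 2 -> legal
(4,2): flips 2 -> legal
(5,2): flips 1 -> legal
(5,3): no bracket -> illegal
W mobility = 5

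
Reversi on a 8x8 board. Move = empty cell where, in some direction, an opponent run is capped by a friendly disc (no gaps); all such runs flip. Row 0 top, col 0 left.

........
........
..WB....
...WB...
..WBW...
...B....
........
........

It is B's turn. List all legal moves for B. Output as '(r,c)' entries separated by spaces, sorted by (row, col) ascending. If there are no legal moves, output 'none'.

(1,1): no bracket -> illegal
(1,2): no bracket -> illegal
(1,3): no bracket -> illegal
(2,1): flips 1 -> legal
(2,4): no bracket -> illegal
(3,1): flips 1 -> legal
(3,2): flips 1 -> legal
(3,5): flips 1 -> legal
(4,1): flips 1 -> legal
(4,5): flips 1 -> legal
(5,1): no bracket -> illegal
(5,2): no bracket -> illegal
(5,4): flips 1 -> legal
(5,5): no bracket -> illegal

Answer: (2,1) (3,1) (3,2) (3,5) (4,1) (4,5) (5,4)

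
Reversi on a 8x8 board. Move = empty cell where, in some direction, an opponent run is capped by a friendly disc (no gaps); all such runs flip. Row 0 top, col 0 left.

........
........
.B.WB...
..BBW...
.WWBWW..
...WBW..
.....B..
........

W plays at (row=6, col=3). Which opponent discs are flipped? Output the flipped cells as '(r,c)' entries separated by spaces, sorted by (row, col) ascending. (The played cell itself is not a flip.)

Dir NW: first cell '.' (not opp) -> no flip
Dir N: first cell 'W' (not opp) -> no flip
Dir NE: opp run (5,4) capped by W -> flip
Dir W: first cell '.' (not opp) -> no flip
Dir E: first cell '.' (not opp) -> no flip
Dir SW: first cell '.' (not opp) -> no flip
Dir S: first cell '.' (not opp) -> no flip
Dir SE: first cell '.' (not opp) -> no flip

Answer: (5,4)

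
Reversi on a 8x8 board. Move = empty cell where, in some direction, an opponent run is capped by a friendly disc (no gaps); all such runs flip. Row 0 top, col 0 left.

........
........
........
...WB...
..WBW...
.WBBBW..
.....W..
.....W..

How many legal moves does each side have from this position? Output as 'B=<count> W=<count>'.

Answer: B=9 W=6

Derivation:
-- B to move --
(2,2): no bracket -> illegal
(2,3): flips 1 -> legal
(2,4): no bracket -> illegal
(3,1): flips 1 -> legal
(3,2): flips 2 -> legal
(3,5): flips 1 -> legal
(4,0): no bracket -> illegal
(4,1): flips 1 -> legal
(4,5): flips 1 -> legal
(4,6): no bracket -> illegal
(5,0): flips 1 -> legal
(5,6): flips 1 -> legal
(6,0): no bracket -> illegal
(6,1): no bracket -> illegal
(6,2): no bracket -> illegal
(6,4): no bracket -> illegal
(6,6): no bracket -> illegal
(7,4): no bracket -> illegal
(7,6): flips 1 -> legal
B mobility = 9
-- W to move --
(2,3): no bracket -> illegal
(2,4): flips 1 -> legal
(2,5): no bracket -> illegal
(3,2): flips 2 -> legal
(3,5): flips 1 -> legal
(4,1): no bracket -> illegal
(4,5): no bracket -> illegal
(6,1): no bracket -> illegal
(6,2): flips 2 -> legal
(6,3): flips 2 -> legal
(6,4): flips 2 -> legal
W mobility = 6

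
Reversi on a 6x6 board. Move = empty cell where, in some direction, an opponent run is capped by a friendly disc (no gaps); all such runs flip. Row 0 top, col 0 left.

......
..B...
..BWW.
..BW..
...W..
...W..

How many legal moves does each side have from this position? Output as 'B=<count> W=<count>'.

Answer: B=5 W=5

Derivation:
-- B to move --
(1,3): no bracket -> illegal
(1,4): flips 1 -> legal
(1,5): no bracket -> illegal
(2,5): flips 2 -> legal
(3,4): flips 2 -> legal
(3,5): no bracket -> illegal
(4,2): no bracket -> illegal
(4,4): flips 1 -> legal
(5,2): no bracket -> illegal
(5,4): flips 1 -> legal
B mobility = 5
-- W to move --
(0,1): flips 1 -> legal
(0,2): no bracket -> illegal
(0,3): no bracket -> illegal
(1,1): flips 1 -> legal
(1,3): no bracket -> illegal
(2,1): flips 2 -> legal
(3,1): flips 1 -> legal
(4,1): flips 1 -> legal
(4,2): no bracket -> illegal
W mobility = 5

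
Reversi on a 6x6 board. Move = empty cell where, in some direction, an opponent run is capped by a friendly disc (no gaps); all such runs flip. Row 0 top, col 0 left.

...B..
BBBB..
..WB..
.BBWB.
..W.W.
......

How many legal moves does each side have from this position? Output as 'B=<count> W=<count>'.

Answer: B=6 W=8

Derivation:
-- B to move --
(2,1): flips 1 -> legal
(2,4): no bracket -> illegal
(3,5): no bracket -> illegal
(4,1): no bracket -> illegal
(4,3): flips 1 -> legal
(4,5): no bracket -> illegal
(5,1): no bracket -> illegal
(5,2): flips 1 -> legal
(5,3): flips 1 -> legal
(5,4): flips 1 -> legal
(5,5): flips 3 -> legal
B mobility = 6
-- W to move --
(0,0): flips 1 -> legal
(0,1): no bracket -> illegal
(0,2): flips 1 -> legal
(0,4): flips 1 -> legal
(1,4): no bracket -> illegal
(2,0): flips 1 -> legal
(2,1): no bracket -> illegal
(2,4): flips 2 -> legal
(2,5): no bracket -> illegal
(3,0): flips 2 -> legal
(3,5): flips 1 -> legal
(4,0): flips 1 -> legal
(4,1): no bracket -> illegal
(4,3): no bracket -> illegal
(4,5): no bracket -> illegal
W mobility = 8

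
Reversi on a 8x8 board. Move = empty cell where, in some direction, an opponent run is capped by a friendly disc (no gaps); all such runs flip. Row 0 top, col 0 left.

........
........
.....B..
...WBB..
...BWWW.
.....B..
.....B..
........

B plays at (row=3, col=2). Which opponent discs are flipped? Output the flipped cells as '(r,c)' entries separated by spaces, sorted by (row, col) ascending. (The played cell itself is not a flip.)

Answer: (3,3)

Derivation:
Dir NW: first cell '.' (not opp) -> no flip
Dir N: first cell '.' (not opp) -> no flip
Dir NE: first cell '.' (not opp) -> no flip
Dir W: first cell '.' (not opp) -> no flip
Dir E: opp run (3,3) capped by B -> flip
Dir SW: first cell '.' (not opp) -> no flip
Dir S: first cell '.' (not opp) -> no flip
Dir SE: first cell 'B' (not opp) -> no flip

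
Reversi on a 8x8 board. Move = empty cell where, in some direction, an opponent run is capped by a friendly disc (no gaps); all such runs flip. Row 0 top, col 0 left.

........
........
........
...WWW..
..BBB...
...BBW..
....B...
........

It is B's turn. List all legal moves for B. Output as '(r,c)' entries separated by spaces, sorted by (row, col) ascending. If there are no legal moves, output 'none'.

Answer: (2,2) (2,3) (2,4) (2,5) (2,6) (4,6) (5,6) (6,6)

Derivation:
(2,2): flips 1 -> legal
(2,3): flips 1 -> legal
(2,4): flips 2 -> legal
(2,5): flips 1 -> legal
(2,6): flips 1 -> legal
(3,2): no bracket -> illegal
(3,6): no bracket -> illegal
(4,5): no bracket -> illegal
(4,6): flips 1 -> legal
(5,6): flips 1 -> legal
(6,5): no bracket -> illegal
(6,6): flips 1 -> legal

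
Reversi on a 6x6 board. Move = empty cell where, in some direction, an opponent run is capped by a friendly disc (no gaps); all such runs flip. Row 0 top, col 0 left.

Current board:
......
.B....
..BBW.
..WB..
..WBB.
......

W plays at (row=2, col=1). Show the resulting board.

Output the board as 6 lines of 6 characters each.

Place W at (2,1); scan 8 dirs for brackets.
Dir NW: first cell '.' (not opp) -> no flip
Dir N: opp run (1,1), next='.' -> no flip
Dir NE: first cell '.' (not opp) -> no flip
Dir W: first cell '.' (not opp) -> no flip
Dir E: opp run (2,2) (2,3) capped by W -> flip
Dir SW: first cell '.' (not opp) -> no flip
Dir S: first cell '.' (not opp) -> no flip
Dir SE: first cell 'W' (not opp) -> no flip
All flips: (2,2) (2,3)

Answer: ......
.B....
.WWWW.
..WB..
..WBB.
......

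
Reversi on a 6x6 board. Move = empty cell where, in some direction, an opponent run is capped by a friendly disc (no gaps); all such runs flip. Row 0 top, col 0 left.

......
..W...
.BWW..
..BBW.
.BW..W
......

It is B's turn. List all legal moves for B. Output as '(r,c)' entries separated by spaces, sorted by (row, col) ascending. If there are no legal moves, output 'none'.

Answer: (0,2) (0,3) (1,1) (1,3) (1,4) (2,4) (3,5) (4,3) (5,1) (5,2)

Derivation:
(0,1): no bracket -> illegal
(0,2): flips 2 -> legal
(0,3): flips 1 -> legal
(1,1): flips 1 -> legal
(1,3): flips 1 -> legal
(1,4): flips 1 -> legal
(2,4): flips 2 -> legal
(2,5): no bracket -> illegal
(3,1): no bracket -> illegal
(3,5): flips 1 -> legal
(4,3): flips 1 -> legal
(4,4): no bracket -> illegal
(5,1): flips 1 -> legal
(5,2): flips 1 -> legal
(5,3): no bracket -> illegal
(5,4): no bracket -> illegal
(5,5): no bracket -> illegal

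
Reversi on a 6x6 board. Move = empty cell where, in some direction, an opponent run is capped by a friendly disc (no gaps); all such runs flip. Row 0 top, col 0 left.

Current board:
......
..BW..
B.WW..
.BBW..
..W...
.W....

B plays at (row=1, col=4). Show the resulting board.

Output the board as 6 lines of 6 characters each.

Answer: ......
..BBB.
B.WB..
.BBW..
..W...
.W....

Derivation:
Place B at (1,4); scan 8 dirs for brackets.
Dir NW: first cell '.' (not opp) -> no flip
Dir N: first cell '.' (not opp) -> no flip
Dir NE: first cell '.' (not opp) -> no flip
Dir W: opp run (1,3) capped by B -> flip
Dir E: first cell '.' (not opp) -> no flip
Dir SW: opp run (2,3) capped by B -> flip
Dir S: first cell '.' (not opp) -> no flip
Dir SE: first cell '.' (not opp) -> no flip
All flips: (1,3) (2,3)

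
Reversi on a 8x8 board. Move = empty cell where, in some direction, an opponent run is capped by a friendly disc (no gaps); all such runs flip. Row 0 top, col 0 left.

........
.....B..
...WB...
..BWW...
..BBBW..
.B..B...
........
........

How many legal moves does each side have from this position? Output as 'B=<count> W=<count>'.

-- B to move --
(1,2): no bracket -> illegal
(1,3): flips 2 -> legal
(1,4): flips 1 -> legal
(2,2): flips 2 -> legal
(2,5): flips 1 -> legal
(3,5): flips 2 -> legal
(3,6): flips 1 -> legal
(4,6): flips 1 -> legal
(5,5): no bracket -> illegal
(5,6): no bracket -> illegal
B mobility = 7
-- W to move --
(0,4): no bracket -> illegal
(0,5): no bracket -> illegal
(0,6): flips 2 -> legal
(1,3): no bracket -> illegal
(1,4): flips 1 -> legal
(1,6): no bracket -> illegal
(2,1): no bracket -> illegal
(2,2): no bracket -> illegal
(2,5): flips 1 -> legal
(2,6): no bracket -> illegal
(3,1): flips 1 -> legal
(3,5): no bracket -> illegal
(4,0): no bracket -> illegal
(4,1): flips 4 -> legal
(5,0): no bracket -> illegal
(5,2): flips 1 -> legal
(5,3): flips 1 -> legal
(5,5): flips 1 -> legal
(6,0): flips 2 -> legal
(6,1): no bracket -> illegal
(6,2): no bracket -> illegal
(6,3): flips 1 -> legal
(6,4): flips 2 -> legal
(6,5): no bracket -> illegal
W mobility = 11

Answer: B=7 W=11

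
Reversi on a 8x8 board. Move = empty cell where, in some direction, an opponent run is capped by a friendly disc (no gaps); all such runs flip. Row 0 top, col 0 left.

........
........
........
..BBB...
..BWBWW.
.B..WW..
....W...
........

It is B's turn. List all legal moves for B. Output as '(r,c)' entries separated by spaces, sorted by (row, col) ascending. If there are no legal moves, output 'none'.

(3,5): no bracket -> illegal
(3,6): no bracket -> illegal
(3,7): no bracket -> illegal
(4,7): flips 2 -> legal
(5,2): flips 1 -> legal
(5,3): flips 1 -> legal
(5,6): flips 1 -> legal
(5,7): no bracket -> illegal
(6,3): no bracket -> illegal
(6,5): flips 2 -> legal
(6,6): flips 1 -> legal
(7,3): no bracket -> illegal
(7,4): flips 2 -> legal
(7,5): no bracket -> illegal

Answer: (4,7) (5,2) (5,3) (5,6) (6,5) (6,6) (7,4)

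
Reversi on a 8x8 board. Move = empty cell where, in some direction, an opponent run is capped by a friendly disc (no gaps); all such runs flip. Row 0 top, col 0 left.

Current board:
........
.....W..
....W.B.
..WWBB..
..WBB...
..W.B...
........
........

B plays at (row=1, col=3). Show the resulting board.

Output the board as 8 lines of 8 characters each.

Answer: ........
...B.W..
....B.B.
..WWBB..
..WBB...
..W.B...
........
........

Derivation:
Place B at (1,3); scan 8 dirs for brackets.
Dir NW: first cell '.' (not opp) -> no flip
Dir N: first cell '.' (not opp) -> no flip
Dir NE: first cell '.' (not opp) -> no flip
Dir W: first cell '.' (not opp) -> no flip
Dir E: first cell '.' (not opp) -> no flip
Dir SW: first cell '.' (not opp) -> no flip
Dir S: first cell '.' (not opp) -> no flip
Dir SE: opp run (2,4) capped by B -> flip
All flips: (2,4)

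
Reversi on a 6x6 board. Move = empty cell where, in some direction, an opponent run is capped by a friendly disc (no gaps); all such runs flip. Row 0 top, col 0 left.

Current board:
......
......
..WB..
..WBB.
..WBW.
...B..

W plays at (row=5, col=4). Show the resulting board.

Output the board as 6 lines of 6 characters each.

Answer: ......
......
..WB..
..WBB.
..WWW.
...BW.

Derivation:
Place W at (5,4); scan 8 dirs for brackets.
Dir NW: opp run (4,3) capped by W -> flip
Dir N: first cell 'W' (not opp) -> no flip
Dir NE: first cell '.' (not opp) -> no flip
Dir W: opp run (5,3), next='.' -> no flip
Dir E: first cell '.' (not opp) -> no flip
Dir SW: edge -> no flip
Dir S: edge -> no flip
Dir SE: edge -> no flip
All flips: (4,3)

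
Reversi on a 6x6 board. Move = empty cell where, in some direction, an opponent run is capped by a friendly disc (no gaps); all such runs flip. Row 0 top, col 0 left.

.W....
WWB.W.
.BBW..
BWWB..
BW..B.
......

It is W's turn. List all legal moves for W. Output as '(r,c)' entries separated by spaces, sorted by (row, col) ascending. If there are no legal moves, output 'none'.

Answer: (0,2) (1,3) (2,0) (3,4) (4,3) (5,5)

Derivation:
(0,2): flips 2 -> legal
(0,3): no bracket -> illegal
(1,3): flips 2 -> legal
(2,0): flips 2 -> legal
(2,4): no bracket -> illegal
(3,4): flips 1 -> legal
(3,5): no bracket -> illegal
(4,2): no bracket -> illegal
(4,3): flips 1 -> legal
(4,5): no bracket -> illegal
(5,0): no bracket -> illegal
(5,1): no bracket -> illegal
(5,3): no bracket -> illegal
(5,4): no bracket -> illegal
(5,5): flips 3 -> legal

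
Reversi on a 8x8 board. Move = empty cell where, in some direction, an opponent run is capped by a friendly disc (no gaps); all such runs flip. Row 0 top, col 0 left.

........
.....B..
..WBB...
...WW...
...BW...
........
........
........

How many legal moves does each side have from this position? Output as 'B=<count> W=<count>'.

-- B to move --
(1,1): no bracket -> illegal
(1,2): no bracket -> illegal
(1,3): no bracket -> illegal
(2,1): flips 1 -> legal
(2,5): flips 1 -> legal
(3,1): no bracket -> illegal
(3,2): no bracket -> illegal
(3,5): no bracket -> illegal
(4,2): flips 1 -> legal
(4,5): flips 2 -> legal
(5,3): no bracket -> illegal
(5,4): flips 2 -> legal
(5,5): no bracket -> illegal
B mobility = 5
-- W to move --
(0,4): no bracket -> illegal
(0,5): no bracket -> illegal
(0,6): flips 2 -> legal
(1,2): flips 1 -> legal
(1,3): flips 1 -> legal
(1,4): flips 1 -> legal
(1,6): no bracket -> illegal
(2,5): flips 2 -> legal
(2,6): no bracket -> illegal
(3,2): no bracket -> illegal
(3,5): no bracket -> illegal
(4,2): flips 1 -> legal
(5,2): flips 1 -> legal
(5,3): flips 1 -> legal
(5,4): no bracket -> illegal
W mobility = 8

Answer: B=5 W=8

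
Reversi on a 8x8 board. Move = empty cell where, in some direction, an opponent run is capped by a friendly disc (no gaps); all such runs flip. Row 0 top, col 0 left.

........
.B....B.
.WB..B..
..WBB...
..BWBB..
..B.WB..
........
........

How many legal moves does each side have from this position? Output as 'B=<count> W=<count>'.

-- B to move --
(1,0): no bracket -> illegal
(1,2): no bracket -> illegal
(2,0): flips 1 -> legal
(2,3): no bracket -> illegal
(3,0): no bracket -> illegal
(3,1): flips 2 -> legal
(4,1): no bracket -> illegal
(5,3): flips 2 -> legal
(6,3): flips 1 -> legal
(6,4): flips 1 -> legal
(6,5): no bracket -> illegal
B mobility = 5
-- W to move --
(0,0): no bracket -> illegal
(0,1): flips 1 -> legal
(0,2): no bracket -> illegal
(0,5): no bracket -> illegal
(0,6): no bracket -> illegal
(0,7): flips 3 -> legal
(1,0): no bracket -> illegal
(1,2): flips 1 -> legal
(1,3): no bracket -> illegal
(1,4): no bracket -> illegal
(1,5): no bracket -> illegal
(1,7): no bracket -> illegal
(2,0): no bracket -> illegal
(2,3): flips 2 -> legal
(2,4): flips 2 -> legal
(2,6): no bracket -> illegal
(2,7): no bracket -> illegal
(3,1): no bracket -> illegal
(3,5): flips 2 -> legal
(3,6): flips 1 -> legal
(4,1): flips 1 -> legal
(4,6): flips 2 -> legal
(5,1): no bracket -> illegal
(5,3): no bracket -> illegal
(5,6): flips 1 -> legal
(6,1): flips 1 -> legal
(6,2): flips 2 -> legal
(6,3): no bracket -> illegal
(6,4): no bracket -> illegal
(6,5): no bracket -> illegal
(6,6): no bracket -> illegal
W mobility = 12

Answer: B=5 W=12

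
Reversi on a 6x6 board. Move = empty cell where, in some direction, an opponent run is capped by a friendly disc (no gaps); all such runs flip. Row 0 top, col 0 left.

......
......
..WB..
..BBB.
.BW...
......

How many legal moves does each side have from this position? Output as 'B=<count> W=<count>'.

-- B to move --
(1,1): flips 1 -> legal
(1,2): flips 1 -> legal
(1,3): no bracket -> illegal
(2,1): flips 1 -> legal
(3,1): no bracket -> illegal
(4,3): flips 1 -> legal
(5,1): flips 1 -> legal
(5,2): flips 1 -> legal
(5,3): no bracket -> illegal
B mobility = 6
-- W to move --
(1,2): no bracket -> illegal
(1,3): no bracket -> illegal
(1,4): no bracket -> illegal
(2,1): no bracket -> illegal
(2,4): flips 2 -> legal
(2,5): no bracket -> illegal
(3,0): no bracket -> illegal
(3,1): no bracket -> illegal
(3,5): no bracket -> illegal
(4,0): flips 1 -> legal
(4,3): no bracket -> illegal
(4,4): flips 1 -> legal
(4,5): no bracket -> illegal
(5,0): no bracket -> illegal
(5,1): no bracket -> illegal
(5,2): no bracket -> illegal
W mobility = 3

Answer: B=6 W=3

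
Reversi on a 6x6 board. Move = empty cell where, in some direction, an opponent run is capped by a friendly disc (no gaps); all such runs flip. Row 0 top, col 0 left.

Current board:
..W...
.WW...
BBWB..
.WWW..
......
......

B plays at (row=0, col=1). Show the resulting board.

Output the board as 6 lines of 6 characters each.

Place B at (0,1); scan 8 dirs for brackets.
Dir NW: edge -> no flip
Dir N: edge -> no flip
Dir NE: edge -> no flip
Dir W: first cell '.' (not opp) -> no flip
Dir E: opp run (0,2), next='.' -> no flip
Dir SW: first cell '.' (not opp) -> no flip
Dir S: opp run (1,1) capped by B -> flip
Dir SE: opp run (1,2) capped by B -> flip
All flips: (1,1) (1,2)

Answer: .BW...
.BB...
BBWB..
.WWW..
......
......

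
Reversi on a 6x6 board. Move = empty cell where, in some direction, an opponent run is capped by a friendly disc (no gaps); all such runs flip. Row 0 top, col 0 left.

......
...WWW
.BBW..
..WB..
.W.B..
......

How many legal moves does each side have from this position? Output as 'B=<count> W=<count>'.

Answer: B=5 W=7

Derivation:
-- B to move --
(0,2): no bracket -> illegal
(0,3): flips 2 -> legal
(0,4): flips 1 -> legal
(0,5): no bracket -> illegal
(1,2): no bracket -> illegal
(2,4): flips 1 -> legal
(2,5): no bracket -> illegal
(3,0): no bracket -> illegal
(3,1): flips 1 -> legal
(3,4): no bracket -> illegal
(4,0): no bracket -> illegal
(4,2): flips 1 -> legal
(5,0): no bracket -> illegal
(5,1): no bracket -> illegal
(5,2): no bracket -> illegal
B mobility = 5
-- W to move --
(1,0): flips 1 -> legal
(1,1): no bracket -> illegal
(1,2): flips 1 -> legal
(2,0): flips 2 -> legal
(2,4): no bracket -> illegal
(3,0): no bracket -> illegal
(3,1): flips 1 -> legal
(3,4): flips 1 -> legal
(4,2): no bracket -> illegal
(4,4): no bracket -> illegal
(5,2): no bracket -> illegal
(5,3): flips 2 -> legal
(5,4): flips 1 -> legal
W mobility = 7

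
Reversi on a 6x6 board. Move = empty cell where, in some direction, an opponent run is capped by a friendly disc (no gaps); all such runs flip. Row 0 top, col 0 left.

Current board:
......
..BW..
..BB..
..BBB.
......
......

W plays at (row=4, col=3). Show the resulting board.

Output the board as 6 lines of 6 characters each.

Place W at (4,3); scan 8 dirs for brackets.
Dir NW: opp run (3,2), next='.' -> no flip
Dir N: opp run (3,3) (2,3) capped by W -> flip
Dir NE: opp run (3,4), next='.' -> no flip
Dir W: first cell '.' (not opp) -> no flip
Dir E: first cell '.' (not opp) -> no flip
Dir SW: first cell '.' (not opp) -> no flip
Dir S: first cell '.' (not opp) -> no flip
Dir SE: first cell '.' (not opp) -> no flip
All flips: (2,3) (3,3)

Answer: ......
..BW..
..BW..
..BWB.
...W..
......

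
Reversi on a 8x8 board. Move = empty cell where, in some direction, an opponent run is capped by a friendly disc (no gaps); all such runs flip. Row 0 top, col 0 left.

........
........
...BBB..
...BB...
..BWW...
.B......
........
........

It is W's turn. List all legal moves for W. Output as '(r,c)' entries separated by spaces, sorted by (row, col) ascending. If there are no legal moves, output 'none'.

Answer: (1,3) (1,4) (1,6) (2,2) (4,1)

Derivation:
(1,2): no bracket -> illegal
(1,3): flips 2 -> legal
(1,4): flips 2 -> legal
(1,5): no bracket -> illegal
(1,6): flips 2 -> legal
(2,2): flips 1 -> legal
(2,6): no bracket -> illegal
(3,1): no bracket -> illegal
(3,2): no bracket -> illegal
(3,5): no bracket -> illegal
(3,6): no bracket -> illegal
(4,0): no bracket -> illegal
(4,1): flips 1 -> legal
(4,5): no bracket -> illegal
(5,0): no bracket -> illegal
(5,2): no bracket -> illegal
(5,3): no bracket -> illegal
(6,0): no bracket -> illegal
(6,1): no bracket -> illegal
(6,2): no bracket -> illegal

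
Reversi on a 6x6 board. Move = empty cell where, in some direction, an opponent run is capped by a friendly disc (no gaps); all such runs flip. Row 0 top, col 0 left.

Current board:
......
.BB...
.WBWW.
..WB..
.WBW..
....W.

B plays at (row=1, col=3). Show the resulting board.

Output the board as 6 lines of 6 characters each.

Answer: ......
.BBB..
.WBBW.
..WB..
.WBW..
....W.

Derivation:
Place B at (1,3); scan 8 dirs for brackets.
Dir NW: first cell '.' (not opp) -> no flip
Dir N: first cell '.' (not opp) -> no flip
Dir NE: first cell '.' (not opp) -> no flip
Dir W: first cell 'B' (not opp) -> no flip
Dir E: first cell '.' (not opp) -> no flip
Dir SW: first cell 'B' (not opp) -> no flip
Dir S: opp run (2,3) capped by B -> flip
Dir SE: opp run (2,4), next='.' -> no flip
All flips: (2,3)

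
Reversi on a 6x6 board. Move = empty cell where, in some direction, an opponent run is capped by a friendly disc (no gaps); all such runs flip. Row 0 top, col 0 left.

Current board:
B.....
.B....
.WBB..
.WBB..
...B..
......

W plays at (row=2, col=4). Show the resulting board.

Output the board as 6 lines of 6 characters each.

Answer: B.....
.B....
.WWWW.
.WBB..
...B..
......

Derivation:
Place W at (2,4); scan 8 dirs for brackets.
Dir NW: first cell '.' (not opp) -> no flip
Dir N: first cell '.' (not opp) -> no flip
Dir NE: first cell '.' (not opp) -> no flip
Dir W: opp run (2,3) (2,2) capped by W -> flip
Dir E: first cell '.' (not opp) -> no flip
Dir SW: opp run (3,3), next='.' -> no flip
Dir S: first cell '.' (not opp) -> no flip
Dir SE: first cell '.' (not opp) -> no flip
All flips: (2,2) (2,3)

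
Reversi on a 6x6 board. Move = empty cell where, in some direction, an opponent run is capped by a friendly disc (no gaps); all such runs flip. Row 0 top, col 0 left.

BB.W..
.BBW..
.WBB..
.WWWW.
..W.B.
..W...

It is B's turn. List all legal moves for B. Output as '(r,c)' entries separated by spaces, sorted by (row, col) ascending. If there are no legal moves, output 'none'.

Answer: (0,4) (1,4) (2,0) (2,4) (3,0) (4,0) (4,1) (4,3) (4,5)

Derivation:
(0,2): no bracket -> illegal
(0,4): flips 1 -> legal
(1,0): no bracket -> illegal
(1,4): flips 1 -> legal
(2,0): flips 1 -> legal
(2,4): flips 1 -> legal
(2,5): no bracket -> illegal
(3,0): flips 1 -> legal
(3,5): no bracket -> illegal
(4,0): flips 1 -> legal
(4,1): flips 3 -> legal
(4,3): flips 1 -> legal
(4,5): flips 1 -> legal
(5,1): no bracket -> illegal
(5,3): no bracket -> illegal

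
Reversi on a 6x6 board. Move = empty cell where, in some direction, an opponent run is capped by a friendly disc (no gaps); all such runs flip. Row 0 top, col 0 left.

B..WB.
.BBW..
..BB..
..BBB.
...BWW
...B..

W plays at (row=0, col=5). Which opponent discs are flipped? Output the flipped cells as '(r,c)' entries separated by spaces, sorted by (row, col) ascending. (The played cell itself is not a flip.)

Answer: (0,4)

Derivation:
Dir NW: edge -> no flip
Dir N: edge -> no flip
Dir NE: edge -> no flip
Dir W: opp run (0,4) capped by W -> flip
Dir E: edge -> no flip
Dir SW: first cell '.' (not opp) -> no flip
Dir S: first cell '.' (not opp) -> no flip
Dir SE: edge -> no flip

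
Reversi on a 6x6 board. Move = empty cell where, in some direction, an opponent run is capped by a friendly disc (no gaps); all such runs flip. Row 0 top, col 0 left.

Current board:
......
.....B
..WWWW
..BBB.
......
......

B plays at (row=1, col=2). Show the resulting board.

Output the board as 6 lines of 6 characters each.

Place B at (1,2); scan 8 dirs for brackets.
Dir NW: first cell '.' (not opp) -> no flip
Dir N: first cell '.' (not opp) -> no flip
Dir NE: first cell '.' (not opp) -> no flip
Dir W: first cell '.' (not opp) -> no flip
Dir E: first cell '.' (not opp) -> no flip
Dir SW: first cell '.' (not opp) -> no flip
Dir S: opp run (2,2) capped by B -> flip
Dir SE: opp run (2,3) capped by B -> flip
All flips: (2,2) (2,3)

Answer: ......
..B..B
..BBWW
..BBB.
......
......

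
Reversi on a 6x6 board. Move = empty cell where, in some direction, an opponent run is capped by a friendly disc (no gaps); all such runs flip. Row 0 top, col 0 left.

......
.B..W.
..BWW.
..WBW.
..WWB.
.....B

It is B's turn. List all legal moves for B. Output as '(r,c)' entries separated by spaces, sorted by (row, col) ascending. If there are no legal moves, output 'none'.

Answer: (0,4) (1,3) (1,5) (2,5) (3,1) (3,5) (4,1) (5,1) (5,2) (5,3)

Derivation:
(0,3): no bracket -> illegal
(0,4): flips 3 -> legal
(0,5): no bracket -> illegal
(1,2): no bracket -> illegal
(1,3): flips 1 -> legal
(1,5): flips 1 -> legal
(2,1): no bracket -> illegal
(2,5): flips 2 -> legal
(3,1): flips 1 -> legal
(3,5): flips 1 -> legal
(4,1): flips 2 -> legal
(4,5): no bracket -> illegal
(5,1): flips 1 -> legal
(5,2): flips 2 -> legal
(5,3): flips 1 -> legal
(5,4): no bracket -> illegal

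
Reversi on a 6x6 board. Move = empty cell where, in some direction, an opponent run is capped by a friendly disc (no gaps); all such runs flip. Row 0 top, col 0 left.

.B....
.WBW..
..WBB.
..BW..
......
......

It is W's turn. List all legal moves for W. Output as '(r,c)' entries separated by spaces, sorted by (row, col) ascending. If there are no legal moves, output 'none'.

(0,0): no bracket -> illegal
(0,2): flips 1 -> legal
(0,3): no bracket -> illegal
(1,0): no bracket -> illegal
(1,4): no bracket -> illegal
(1,5): flips 1 -> legal
(2,1): no bracket -> illegal
(2,5): flips 2 -> legal
(3,1): flips 1 -> legal
(3,4): no bracket -> illegal
(3,5): flips 1 -> legal
(4,1): no bracket -> illegal
(4,2): flips 1 -> legal
(4,3): no bracket -> illegal

Answer: (0,2) (1,5) (2,5) (3,1) (3,5) (4,2)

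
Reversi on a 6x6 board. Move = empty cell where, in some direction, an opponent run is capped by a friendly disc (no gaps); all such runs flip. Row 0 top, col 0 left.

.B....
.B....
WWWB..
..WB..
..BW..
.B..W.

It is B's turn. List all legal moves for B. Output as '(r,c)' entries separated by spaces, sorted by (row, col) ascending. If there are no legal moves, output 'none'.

(1,0): no bracket -> illegal
(1,2): flips 2 -> legal
(1,3): no bracket -> illegal
(3,0): no bracket -> illegal
(3,1): flips 2 -> legal
(3,4): no bracket -> illegal
(4,1): flips 1 -> legal
(4,4): flips 1 -> legal
(4,5): no bracket -> illegal
(5,2): no bracket -> illegal
(5,3): flips 1 -> legal
(5,5): no bracket -> illegal

Answer: (1,2) (3,1) (4,1) (4,4) (5,3)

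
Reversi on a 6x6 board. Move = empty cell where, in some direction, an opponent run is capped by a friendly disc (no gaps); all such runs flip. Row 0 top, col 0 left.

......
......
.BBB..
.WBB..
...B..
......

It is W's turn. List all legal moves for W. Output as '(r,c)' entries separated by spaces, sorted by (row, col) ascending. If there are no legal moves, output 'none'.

(1,0): no bracket -> illegal
(1,1): flips 1 -> legal
(1,2): no bracket -> illegal
(1,3): flips 1 -> legal
(1,4): no bracket -> illegal
(2,0): no bracket -> illegal
(2,4): no bracket -> illegal
(3,0): no bracket -> illegal
(3,4): flips 2 -> legal
(4,1): no bracket -> illegal
(4,2): no bracket -> illegal
(4,4): no bracket -> illegal
(5,2): no bracket -> illegal
(5,3): no bracket -> illegal
(5,4): no bracket -> illegal

Answer: (1,1) (1,3) (3,4)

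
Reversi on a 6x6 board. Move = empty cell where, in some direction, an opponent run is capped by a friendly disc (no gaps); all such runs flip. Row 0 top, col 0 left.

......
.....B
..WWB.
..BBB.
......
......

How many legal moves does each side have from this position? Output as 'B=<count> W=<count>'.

Answer: B=5 W=6

Derivation:
-- B to move --
(1,1): flips 1 -> legal
(1,2): flips 2 -> legal
(1,3): flips 1 -> legal
(1,4): flips 1 -> legal
(2,1): flips 2 -> legal
(3,1): no bracket -> illegal
B mobility = 5
-- W to move --
(0,4): no bracket -> illegal
(0,5): no bracket -> illegal
(1,3): no bracket -> illegal
(1,4): no bracket -> illegal
(2,1): no bracket -> illegal
(2,5): flips 1 -> legal
(3,1): no bracket -> illegal
(3,5): no bracket -> illegal
(4,1): flips 1 -> legal
(4,2): flips 1 -> legal
(4,3): flips 1 -> legal
(4,4): flips 1 -> legal
(4,5): flips 1 -> legal
W mobility = 6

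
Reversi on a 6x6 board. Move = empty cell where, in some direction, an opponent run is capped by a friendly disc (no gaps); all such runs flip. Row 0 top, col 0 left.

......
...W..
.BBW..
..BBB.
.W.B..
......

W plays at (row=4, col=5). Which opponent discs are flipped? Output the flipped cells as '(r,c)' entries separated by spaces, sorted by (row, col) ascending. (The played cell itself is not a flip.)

Dir NW: opp run (3,4) capped by W -> flip
Dir N: first cell '.' (not opp) -> no flip
Dir NE: edge -> no flip
Dir W: first cell '.' (not opp) -> no flip
Dir E: edge -> no flip
Dir SW: first cell '.' (not opp) -> no flip
Dir S: first cell '.' (not opp) -> no flip
Dir SE: edge -> no flip

Answer: (3,4)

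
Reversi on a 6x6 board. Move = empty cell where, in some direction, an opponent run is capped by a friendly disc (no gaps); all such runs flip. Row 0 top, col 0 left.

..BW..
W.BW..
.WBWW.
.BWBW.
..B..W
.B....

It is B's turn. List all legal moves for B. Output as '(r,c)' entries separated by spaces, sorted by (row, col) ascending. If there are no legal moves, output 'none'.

Answer: (0,4) (1,1) (1,4) (1,5) (2,0) (2,5) (3,0) (3,5)

Derivation:
(0,0): no bracket -> illegal
(0,1): no bracket -> illegal
(0,4): flips 2 -> legal
(1,1): flips 1 -> legal
(1,4): flips 1 -> legal
(1,5): flips 1 -> legal
(2,0): flips 1 -> legal
(2,5): flips 2 -> legal
(3,0): flips 1 -> legal
(3,5): flips 3 -> legal
(4,1): no bracket -> illegal
(4,3): no bracket -> illegal
(4,4): no bracket -> illegal
(5,4): no bracket -> illegal
(5,5): no bracket -> illegal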